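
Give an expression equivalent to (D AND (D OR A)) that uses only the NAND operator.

((D NAND ((D NAND D) NAND (A NAND A))) NAND (D NAND ((D NAND D) NAND (A NAND A))))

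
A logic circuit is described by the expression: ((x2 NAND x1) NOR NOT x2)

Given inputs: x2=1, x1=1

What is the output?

Substituting: ((1 NAND 1) NOR NOT 1)
= 1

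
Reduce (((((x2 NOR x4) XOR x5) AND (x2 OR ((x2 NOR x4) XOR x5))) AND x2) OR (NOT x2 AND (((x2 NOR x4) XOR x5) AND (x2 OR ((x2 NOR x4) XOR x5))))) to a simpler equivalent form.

By distribution ((E AND v) OR (E AND NOT v) = E) then absorption (E AND (E OR v) = E):
= ((x2 NOR x4) XOR x5)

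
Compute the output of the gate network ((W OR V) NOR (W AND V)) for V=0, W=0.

Substituting: ((0 OR 0) NOR (0 AND 0))
= 1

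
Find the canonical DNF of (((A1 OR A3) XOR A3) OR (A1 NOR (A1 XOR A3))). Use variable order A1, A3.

(NOT A1 AND NOT A3) OR (A1 AND NOT A3)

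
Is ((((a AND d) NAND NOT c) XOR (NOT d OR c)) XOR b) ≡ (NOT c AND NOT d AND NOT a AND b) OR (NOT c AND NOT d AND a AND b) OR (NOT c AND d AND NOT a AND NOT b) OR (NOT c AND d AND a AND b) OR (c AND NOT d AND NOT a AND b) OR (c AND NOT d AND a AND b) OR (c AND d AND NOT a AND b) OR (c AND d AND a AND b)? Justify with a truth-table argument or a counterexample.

Yes, they are equivalent — the two output columns agree on all 16 assignments:
c | d | a | b | Expression 1 | Expression 2
-------------------------------------------
0 | 0 | 0 | 0 | 0 | 0
0 | 0 | 0 | 1 | 1 | 1
0 | 0 | 1 | 0 | 0 | 0
0 | 0 | 1 | 1 | 1 | 1
0 | 1 | 0 | 0 | 1 | 1
0 | 1 | 0 | 1 | 0 | 0
0 | 1 | 1 | 0 | 0 | 0
0 | 1 | 1 | 1 | 1 | 1
1 | 0 | 0 | 0 | 0 | 0
1 | 0 | 0 | 1 | 1 | 1
1 | 0 | 1 | 0 | 0 | 0
1 | 0 | 1 | 1 | 1 | 1
1 | 1 | 0 | 0 | 0 | 0
1 | 1 | 0 | 1 | 1 | 1
1 | 1 | 1 | 0 | 0 | 0
1 | 1 | 1 | 1 | 1 | 1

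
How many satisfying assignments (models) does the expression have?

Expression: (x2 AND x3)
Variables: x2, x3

Satisfying assignments: (1,1)
Count: 1 out of 4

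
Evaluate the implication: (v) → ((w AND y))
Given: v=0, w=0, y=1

Antecedent (v) = 0; consequent ((w AND y)) = 0.
0 → 0 = 1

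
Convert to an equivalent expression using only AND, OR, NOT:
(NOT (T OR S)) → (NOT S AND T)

(T OR S) OR (NOT S AND T)
(Implication elimination: A → B = NOT A OR B)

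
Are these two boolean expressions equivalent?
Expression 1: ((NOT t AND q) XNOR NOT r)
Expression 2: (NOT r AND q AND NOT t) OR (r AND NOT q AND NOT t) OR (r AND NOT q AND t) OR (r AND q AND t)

Yes, they are equivalent — the two output columns agree on all 8 assignments:
r | q | t | Expression 1 | Expression 2
---------------------------------------
0 | 0 | 0 | 0 | 0
0 | 0 | 1 | 0 | 0
0 | 1 | 0 | 1 | 1
0 | 1 | 1 | 0 | 0
1 | 0 | 0 | 1 | 1
1 | 0 | 1 | 1 | 1
1 | 1 | 0 | 0 | 0
1 | 1 | 1 | 1 | 1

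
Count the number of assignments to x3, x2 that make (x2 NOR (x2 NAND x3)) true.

No assignment satisfies the expression.
Count: 0 out of 4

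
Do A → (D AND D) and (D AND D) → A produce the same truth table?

No, Converse is not equivalent to original (counterexample: B=0, A=0, D=1)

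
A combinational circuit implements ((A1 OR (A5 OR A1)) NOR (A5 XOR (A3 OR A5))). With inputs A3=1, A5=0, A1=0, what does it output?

Substituting: ((0 OR (0 OR 0)) NOR (0 XOR (1 OR 0)))
= 0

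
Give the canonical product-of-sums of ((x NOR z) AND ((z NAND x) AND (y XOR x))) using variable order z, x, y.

ΠM(0, 2, 3, 4, 5, 6, 7) = (z OR x OR y) AND (z OR NOT x OR y) AND (z OR NOT x OR NOT y) AND (NOT z OR x OR y) AND (NOT z OR x OR NOT y) AND (NOT z OR NOT x OR y) AND (NOT z OR NOT x OR NOT y)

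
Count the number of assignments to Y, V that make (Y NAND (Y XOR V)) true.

Satisfying assignments: (0,0), (0,1), (1,1)
Count: 3 out of 4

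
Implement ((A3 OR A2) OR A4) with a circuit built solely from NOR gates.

((((A3 NOR A2) NOR (A3 NOR A2)) NOR A4) NOR (((A3 NOR A2) NOR (A3 NOR A2)) NOR A4))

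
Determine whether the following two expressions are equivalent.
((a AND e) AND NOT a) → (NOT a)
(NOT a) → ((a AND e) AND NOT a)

No, Converse is not equivalent to original (counterexample: e=0, b=0, a=0)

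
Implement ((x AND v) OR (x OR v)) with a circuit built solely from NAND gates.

((((x NAND v) NAND (x NAND v)) NAND ((x NAND v) NAND (x NAND v))) NAND (((x NAND x) NAND (v NAND v)) NAND ((x NAND x) NAND (v NAND v))))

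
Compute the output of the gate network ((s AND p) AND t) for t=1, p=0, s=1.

Substituting: ((1 AND 0) AND 1)
= 0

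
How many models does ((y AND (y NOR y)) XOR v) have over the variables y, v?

Satisfying assignments: (0,1), (1,1)
Count: 2 out of 4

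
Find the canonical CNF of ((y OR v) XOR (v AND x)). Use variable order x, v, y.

(x OR v OR y) AND (NOT x OR v OR y) AND (NOT x OR NOT v OR y) AND (NOT x OR NOT v OR NOT y)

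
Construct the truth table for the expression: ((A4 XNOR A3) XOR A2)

A3 | A2 | A4 | Output
---------------------
0 | 0 | 0 | 1
0 | 0 | 1 | 0
0 | 1 | 0 | 0
0 | 1 | 1 | 1
1 | 0 | 0 | 0
1 | 0 | 1 | 1
1 | 1 | 0 | 1
1 | 1 | 1 | 0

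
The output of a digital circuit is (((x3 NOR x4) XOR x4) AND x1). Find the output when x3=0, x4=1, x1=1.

Substituting: (((0 NOR 1) XOR 1) AND 1)
= 1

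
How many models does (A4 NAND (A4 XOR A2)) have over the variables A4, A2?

Satisfying assignments: (0,0), (0,1), (1,1)
Count: 3 out of 4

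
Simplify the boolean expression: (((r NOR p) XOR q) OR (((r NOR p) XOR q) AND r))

By absorption (E OR (E AND v) = E):
= ((r NOR p) XOR q)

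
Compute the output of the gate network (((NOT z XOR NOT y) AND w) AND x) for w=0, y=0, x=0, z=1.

Substituting: (((NOT 1 XOR NOT 0) AND 0) AND 0)
= 0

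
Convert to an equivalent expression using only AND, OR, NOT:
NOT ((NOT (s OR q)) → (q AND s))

(NOT (s OR q)) AND NOT (q AND s)
(Negated implication: NOT(A → B) = A AND NOT B)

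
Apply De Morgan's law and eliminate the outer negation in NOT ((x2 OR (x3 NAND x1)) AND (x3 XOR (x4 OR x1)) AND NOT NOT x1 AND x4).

NOT (x2 OR (x3 NAND x1)) OR NOT (x3 XOR (x4 OR x1)) OR NOT x1 OR NOT x4
De Morgan's: NOT(AND of terms) = OR of negations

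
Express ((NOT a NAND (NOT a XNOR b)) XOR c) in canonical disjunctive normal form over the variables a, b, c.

(NOT a AND NOT b AND NOT c) OR (NOT a AND b AND c) OR (a AND NOT b AND NOT c) OR (a AND b AND NOT c)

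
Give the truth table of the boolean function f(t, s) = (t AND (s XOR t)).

t | s | Output
--------------
0 | 0 | 0
0 | 1 | 0
1 | 0 | 1
1 | 1 | 0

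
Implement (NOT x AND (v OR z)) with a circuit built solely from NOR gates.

(((x NOR x) NOR (x NOR x)) NOR (((v NOR z) NOR (v NOR z)) NOR ((v NOR z) NOR (v NOR z))))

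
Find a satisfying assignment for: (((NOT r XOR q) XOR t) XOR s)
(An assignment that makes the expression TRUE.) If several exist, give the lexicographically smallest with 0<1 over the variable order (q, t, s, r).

q=0, t=0, s=0, r=0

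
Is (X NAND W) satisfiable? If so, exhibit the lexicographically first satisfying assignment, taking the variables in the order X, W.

X=0, W=0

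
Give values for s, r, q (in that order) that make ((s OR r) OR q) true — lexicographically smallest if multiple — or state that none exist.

s=0, r=0, q=1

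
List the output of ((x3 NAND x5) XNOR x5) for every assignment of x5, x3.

x5 | x3 | Output
----------------
0 | 0 | 0
0 | 1 | 0
1 | 0 | 1
1 | 1 | 0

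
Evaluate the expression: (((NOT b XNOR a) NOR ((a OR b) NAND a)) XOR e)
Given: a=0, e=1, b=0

Substituting: (((NOT 0 XNOR 0) NOR ((0 OR 0) NAND 0)) XOR 1)
= 1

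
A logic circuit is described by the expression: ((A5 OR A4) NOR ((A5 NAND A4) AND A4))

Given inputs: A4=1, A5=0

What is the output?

Substituting: ((0 OR 1) NOR ((0 NAND 1) AND 1))
= 0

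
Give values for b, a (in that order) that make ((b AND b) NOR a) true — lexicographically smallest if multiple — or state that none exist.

b=0, a=0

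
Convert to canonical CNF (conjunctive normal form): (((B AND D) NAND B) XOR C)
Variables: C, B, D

(C OR NOT B OR NOT D) AND (NOT C OR B OR D) AND (NOT C OR B OR NOT D) AND (NOT C OR NOT B OR D)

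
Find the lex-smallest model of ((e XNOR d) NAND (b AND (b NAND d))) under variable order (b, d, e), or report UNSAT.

b=0, d=0, e=0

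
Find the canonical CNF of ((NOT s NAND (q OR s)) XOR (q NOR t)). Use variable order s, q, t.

(s OR q OR t) AND (s OR NOT q OR t) AND (s OR NOT q OR NOT t) AND (NOT s OR q OR t)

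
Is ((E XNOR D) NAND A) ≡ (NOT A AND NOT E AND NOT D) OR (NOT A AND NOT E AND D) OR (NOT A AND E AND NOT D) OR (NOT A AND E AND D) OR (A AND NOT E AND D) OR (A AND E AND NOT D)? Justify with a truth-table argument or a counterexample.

Yes, they are equivalent — the two output columns agree on all 8 assignments:
A | E | D | Expression 1 | Expression 2
---------------------------------------
0 | 0 | 0 | 1 | 1
0 | 0 | 1 | 1 | 1
0 | 1 | 0 | 1 | 1
0 | 1 | 1 | 1 | 1
1 | 0 | 0 | 0 | 0
1 | 0 | 1 | 1 | 1
1 | 1 | 0 | 1 | 1
1 | 1 | 1 | 0 | 0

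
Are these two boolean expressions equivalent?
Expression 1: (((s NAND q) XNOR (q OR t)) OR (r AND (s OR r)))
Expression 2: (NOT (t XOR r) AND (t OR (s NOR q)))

No. Counterexample: with q=0, s=0, r=0, t=0, Expression 1 = 0 but Expression 2 = 1.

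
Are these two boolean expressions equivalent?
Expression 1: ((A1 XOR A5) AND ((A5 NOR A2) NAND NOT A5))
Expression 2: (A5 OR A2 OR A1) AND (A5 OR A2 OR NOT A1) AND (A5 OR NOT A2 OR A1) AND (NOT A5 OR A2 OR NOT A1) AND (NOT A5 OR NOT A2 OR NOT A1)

Yes, they are equivalent — the two output columns agree on all 8 assignments:
A5 | A2 | A1 | Expression 1 | Expression 2
------------------------------------------
0 | 0 | 0 | 0 | 0
0 | 0 | 1 | 0 | 0
0 | 1 | 0 | 0 | 0
0 | 1 | 1 | 1 | 1
1 | 0 | 0 | 1 | 1
1 | 0 | 1 | 0 | 0
1 | 1 | 0 | 1 | 1
1 | 1 | 1 | 0 | 0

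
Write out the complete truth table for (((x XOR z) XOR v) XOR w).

x | v | z | w | Output
----------------------
0 | 0 | 0 | 0 | 0
0 | 0 | 0 | 1 | 1
0 | 0 | 1 | 0 | 1
0 | 0 | 1 | 1 | 0
0 | 1 | 0 | 0 | 1
0 | 1 | 0 | 1 | 0
0 | 1 | 1 | 0 | 0
0 | 1 | 1 | 1 | 1
1 | 0 | 0 | 0 | 1
1 | 0 | 0 | 1 | 0
1 | 0 | 1 | 0 | 0
1 | 0 | 1 | 1 | 1
1 | 1 | 0 | 0 | 0
1 | 1 | 0 | 1 | 1
1 | 1 | 1 | 0 | 1
1 | 1 | 1 | 1 | 0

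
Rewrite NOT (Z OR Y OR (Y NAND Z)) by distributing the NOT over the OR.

NOT Z AND NOT Y AND NOT (Y NAND Z)
De Morgan's: NOT(OR of terms) = AND of negations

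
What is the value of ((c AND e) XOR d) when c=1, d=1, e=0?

Substituting: ((1 AND 0) XOR 1)
= 1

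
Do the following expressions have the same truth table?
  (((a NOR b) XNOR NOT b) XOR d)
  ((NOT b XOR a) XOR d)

No. Counterexample: with b=1, a=0, d=0, Expression 1 = 1 but Expression 2 = 0.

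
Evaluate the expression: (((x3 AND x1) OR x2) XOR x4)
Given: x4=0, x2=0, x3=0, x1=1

Substituting: (((0 AND 1) OR 0) XOR 0)
= 0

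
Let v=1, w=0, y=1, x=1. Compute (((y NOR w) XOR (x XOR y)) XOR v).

Substituting: (((1 NOR 0) XOR (1 XOR 1)) XOR 1)
= 1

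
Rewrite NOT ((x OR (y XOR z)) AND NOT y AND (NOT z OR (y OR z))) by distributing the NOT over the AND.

NOT (x OR (y XOR z)) OR y OR NOT (NOT z OR (y OR z))
De Morgan's: NOT(AND of terms) = OR of negations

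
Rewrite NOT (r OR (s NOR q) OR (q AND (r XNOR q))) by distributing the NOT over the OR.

NOT r AND NOT (s NOR q) AND NOT (q AND (r XNOR q))
De Morgan's: NOT(OR of terms) = AND of negations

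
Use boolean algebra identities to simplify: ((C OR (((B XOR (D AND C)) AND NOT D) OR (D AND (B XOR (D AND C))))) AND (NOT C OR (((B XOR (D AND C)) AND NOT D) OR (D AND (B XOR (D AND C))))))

By distribution ((E OR v) AND (E OR NOT v) = E) then distribution ((E AND v) OR (E AND NOT v) = E):
= (B XOR (D AND C))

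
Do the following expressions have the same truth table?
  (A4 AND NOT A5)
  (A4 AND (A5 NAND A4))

Yes, they are equivalent — the two output columns agree on all 4 assignments:
A4 | A5 | Expression 1 | Expression 2
-------------------------------------
0 | 0 | 0 | 0
0 | 1 | 0 | 0
1 | 0 | 1 | 1
1 | 1 | 0 | 0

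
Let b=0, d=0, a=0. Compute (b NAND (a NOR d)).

Substituting: (0 NAND (0 NOR 0))
= 1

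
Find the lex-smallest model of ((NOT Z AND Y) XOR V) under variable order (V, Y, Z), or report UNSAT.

V=0, Y=1, Z=0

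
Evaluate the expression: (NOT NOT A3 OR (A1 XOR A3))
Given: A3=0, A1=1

Substituting: (NOT NOT 0 OR (1 XOR 0))
= 1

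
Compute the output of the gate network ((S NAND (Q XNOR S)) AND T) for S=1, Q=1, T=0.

Substituting: ((1 NAND (1 XNOR 1)) AND 0)
= 0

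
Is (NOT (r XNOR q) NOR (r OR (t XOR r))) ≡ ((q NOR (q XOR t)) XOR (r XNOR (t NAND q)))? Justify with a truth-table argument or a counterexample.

No. Counterexample: with t=0, r=1, q=1, Expression 1 = 0 but Expression 2 = 1.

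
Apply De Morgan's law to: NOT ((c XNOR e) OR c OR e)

NOT (c XNOR e) AND NOT c AND NOT e
De Morgan's: NOT(OR of terms) = AND of negations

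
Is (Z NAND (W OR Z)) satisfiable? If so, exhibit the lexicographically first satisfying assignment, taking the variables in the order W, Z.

W=0, Z=0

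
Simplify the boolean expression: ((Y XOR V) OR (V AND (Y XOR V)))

By absorption (E OR (E AND v) = E):
= (Y XOR V)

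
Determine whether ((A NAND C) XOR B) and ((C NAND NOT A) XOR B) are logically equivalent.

No. Counterexample: with B=0, C=1, A=0, Expression 1 = 1 but Expression 2 = 0.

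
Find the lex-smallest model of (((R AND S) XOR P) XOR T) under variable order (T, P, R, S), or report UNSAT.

T=0, P=0, R=1, S=1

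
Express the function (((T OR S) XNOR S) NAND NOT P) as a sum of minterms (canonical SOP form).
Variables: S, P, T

Σm(1, 2, 3, 6, 7) = (NOT S AND NOT P AND T) OR (NOT S AND P AND NOT T) OR (NOT S AND P AND T) OR (S AND P AND NOT T) OR (S AND P AND T)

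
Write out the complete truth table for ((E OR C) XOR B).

C | B | E | Output
------------------
0 | 0 | 0 | 0
0 | 0 | 1 | 1
0 | 1 | 0 | 1
0 | 1 | 1 | 0
1 | 0 | 0 | 1
1 | 0 | 1 | 1
1 | 1 | 0 | 0
1 | 1 | 1 | 0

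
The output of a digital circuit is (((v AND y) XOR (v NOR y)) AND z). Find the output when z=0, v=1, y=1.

Substituting: (((1 AND 1) XOR (1 NOR 1)) AND 0)
= 0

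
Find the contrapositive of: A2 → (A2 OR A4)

Contrapositive: NOT (A2 OR A4) → NOT A2
Note: A statement and its contrapositive are logically equivalent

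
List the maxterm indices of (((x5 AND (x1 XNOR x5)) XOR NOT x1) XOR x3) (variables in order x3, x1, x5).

ΠM(2, 4, 5, 7) = (x3 OR NOT x1 OR x5) AND (NOT x3 OR x1 OR x5) AND (NOT x3 OR x1 OR NOT x5) AND (NOT x3 OR NOT x1 OR NOT x5)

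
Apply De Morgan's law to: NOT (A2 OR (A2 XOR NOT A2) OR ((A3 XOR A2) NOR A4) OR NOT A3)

NOT A2 AND NOT (A2 XOR NOT A2) AND NOT ((A3 XOR A2) NOR A4) AND A3
De Morgan's: NOT(OR of terms) = AND of negations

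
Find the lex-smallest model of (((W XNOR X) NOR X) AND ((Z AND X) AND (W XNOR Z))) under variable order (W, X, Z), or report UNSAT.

UNSATISFIABLE - no assignment makes this expression true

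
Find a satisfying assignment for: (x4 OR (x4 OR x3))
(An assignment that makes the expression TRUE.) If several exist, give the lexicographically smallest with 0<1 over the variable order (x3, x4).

x3=0, x4=1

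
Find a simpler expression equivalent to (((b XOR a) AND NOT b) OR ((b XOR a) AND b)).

By distribution ((E AND v) OR (E AND NOT v) = E):
= (b XOR a)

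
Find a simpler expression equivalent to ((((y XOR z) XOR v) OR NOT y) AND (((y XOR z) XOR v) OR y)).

By distribution ((E OR v) AND (E OR NOT v) = E):
= ((y XOR z) XOR v)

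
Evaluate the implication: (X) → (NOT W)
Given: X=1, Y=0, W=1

Antecedent (X) = 1; consequent (NOT W) = 0.
1 → 0 = 0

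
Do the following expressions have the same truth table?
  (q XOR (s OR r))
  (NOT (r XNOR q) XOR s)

No. Counterexample: with q=0, r=1, s=1, Expression 1 = 1 but Expression 2 = 0.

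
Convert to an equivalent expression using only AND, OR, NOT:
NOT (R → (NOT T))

R AND T
(Negated implication: NOT(A → B) = A AND NOT B)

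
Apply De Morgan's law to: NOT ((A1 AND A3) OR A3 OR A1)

NOT (A1 AND A3) AND NOT A3 AND NOT A1
De Morgan's: NOT(OR of terms) = AND of negations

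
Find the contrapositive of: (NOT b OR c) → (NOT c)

Contrapositive: c → NOT (NOT b OR c)
Note: A statement and its contrapositive are logically equivalent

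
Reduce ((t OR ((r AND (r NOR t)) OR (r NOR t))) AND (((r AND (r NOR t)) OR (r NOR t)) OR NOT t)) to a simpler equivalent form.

By distribution ((E OR v) AND (E OR NOT v) = E) then absorption (E OR (E AND v) = E):
= (r NOR t)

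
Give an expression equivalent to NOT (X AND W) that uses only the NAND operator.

(((X NAND W) NAND (X NAND W)) NAND ((X NAND W) NAND (X NAND W)))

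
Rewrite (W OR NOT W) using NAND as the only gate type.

((W NAND W) NAND ((W NAND W) NAND (W NAND W)))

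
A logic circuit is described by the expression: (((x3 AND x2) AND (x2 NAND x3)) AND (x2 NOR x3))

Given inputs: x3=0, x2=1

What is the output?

Substituting: (((0 AND 1) AND (1 NAND 0)) AND (1 NOR 0))
= 0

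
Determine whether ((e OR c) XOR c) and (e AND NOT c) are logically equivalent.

Yes, they are equivalent — the two output columns agree on all 4 assignments:
e | c | Expression 1 | Expression 2
-----------------------------------
0 | 0 | 0 | 0
0 | 1 | 0 | 0
1 | 0 | 1 | 1
1 | 1 | 0 | 0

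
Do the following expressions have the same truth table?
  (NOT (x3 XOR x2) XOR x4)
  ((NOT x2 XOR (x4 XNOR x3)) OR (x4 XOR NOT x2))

No. Counterexample: with x3=0, x4=0, x2=1, Expression 1 = 0 but Expression 2 = 1.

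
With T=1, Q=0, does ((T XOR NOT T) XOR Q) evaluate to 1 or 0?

Substituting: ((1 XOR NOT 1) XOR 0)
= 1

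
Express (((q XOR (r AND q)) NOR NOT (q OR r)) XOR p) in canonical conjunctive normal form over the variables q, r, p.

(q OR r OR p) AND (q OR NOT r OR NOT p) AND (NOT q OR r OR p) AND (NOT q OR NOT r OR NOT p)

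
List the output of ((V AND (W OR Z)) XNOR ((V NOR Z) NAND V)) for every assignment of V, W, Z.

V | W | Z | Output
------------------
0 | 0 | 0 | 0
0 | 0 | 1 | 0
0 | 1 | 0 | 0
0 | 1 | 1 | 0
1 | 0 | 0 | 0
1 | 0 | 1 | 1
1 | 1 | 0 | 1
1 | 1 | 1 | 1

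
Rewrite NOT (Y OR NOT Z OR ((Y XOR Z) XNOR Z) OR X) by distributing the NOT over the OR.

NOT Y AND Z AND NOT ((Y XOR Z) XNOR Z) AND NOT X
De Morgan's: NOT(OR of terms) = AND of negations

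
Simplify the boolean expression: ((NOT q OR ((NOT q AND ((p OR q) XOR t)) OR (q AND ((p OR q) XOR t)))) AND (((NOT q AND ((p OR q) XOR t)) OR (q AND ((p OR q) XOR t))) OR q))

By distribution ((E OR v) AND (E OR NOT v) = E) then distribution ((E AND v) OR (E AND NOT v) = E):
= ((p OR q) XOR t)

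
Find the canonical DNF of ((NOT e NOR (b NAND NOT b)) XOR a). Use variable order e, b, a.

(NOT e AND NOT b AND a) OR (NOT e AND b AND a) OR (e AND NOT b AND a) OR (e AND b AND a)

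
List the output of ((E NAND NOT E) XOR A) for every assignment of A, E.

A | E | Output
--------------
0 | 0 | 1
0 | 1 | 1
1 | 0 | 0
1 | 1 | 0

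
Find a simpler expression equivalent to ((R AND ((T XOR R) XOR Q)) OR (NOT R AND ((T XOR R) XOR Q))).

By distribution ((E AND v) OR (E AND NOT v) = E):
= ((T XOR R) XOR Q)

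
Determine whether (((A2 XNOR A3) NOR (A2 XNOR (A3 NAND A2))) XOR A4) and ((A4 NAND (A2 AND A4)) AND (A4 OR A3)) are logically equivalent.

No. Counterexample: with A4=0, A3=1, A2=1, Expression 1 = 0 but Expression 2 = 1.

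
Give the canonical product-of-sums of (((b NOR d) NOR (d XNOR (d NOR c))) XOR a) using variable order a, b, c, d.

ΠM(0, 2, 6, 9, 11, 12, 13, 15) = (a OR b OR c OR d) AND (a OR b OR NOT c OR d) AND (a OR NOT b OR NOT c OR d) AND (NOT a OR b OR c OR NOT d) AND (NOT a OR b OR NOT c OR NOT d) AND (NOT a OR NOT b OR c OR d) AND (NOT a OR NOT b OR c OR NOT d) AND (NOT a OR NOT b OR NOT c OR NOT d)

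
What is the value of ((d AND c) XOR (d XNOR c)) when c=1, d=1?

Substituting: ((1 AND 1) XOR (1 XNOR 1))
= 0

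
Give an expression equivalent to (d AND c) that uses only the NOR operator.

((d NOR d) NOR (c NOR c))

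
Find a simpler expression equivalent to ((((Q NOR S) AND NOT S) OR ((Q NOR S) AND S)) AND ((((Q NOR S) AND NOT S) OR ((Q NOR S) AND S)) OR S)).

By absorption (E AND (E OR v) = E) then distribution ((E AND v) OR (E AND NOT v) = E):
= (Q NOR S)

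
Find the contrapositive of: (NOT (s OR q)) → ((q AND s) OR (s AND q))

Contrapositive: NOT ((q AND s) OR (s AND q)) → (s OR q)
Note: A statement and its contrapositive are logically equivalent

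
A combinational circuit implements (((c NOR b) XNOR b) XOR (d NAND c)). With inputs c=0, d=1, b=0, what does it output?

Substituting: (((0 NOR 0) XNOR 0) XOR (1 NAND 0))
= 1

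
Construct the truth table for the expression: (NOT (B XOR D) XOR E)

E | D | B | Output
------------------
0 | 0 | 0 | 1
0 | 0 | 1 | 0
0 | 1 | 0 | 0
0 | 1 | 1 | 1
1 | 0 | 0 | 0
1 | 0 | 1 | 1
1 | 1 | 0 | 1
1 | 1 | 1 | 0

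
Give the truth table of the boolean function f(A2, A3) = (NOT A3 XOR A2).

A2 | A3 | Output
----------------
0 | 0 | 1
0 | 1 | 0
1 | 0 | 0
1 | 1 | 1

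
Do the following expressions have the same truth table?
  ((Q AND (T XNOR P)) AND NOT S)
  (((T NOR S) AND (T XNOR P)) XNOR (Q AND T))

No. Counterexample: with T=0, P=0, S=0, Q=1, Expression 1 = 1 but Expression 2 = 0.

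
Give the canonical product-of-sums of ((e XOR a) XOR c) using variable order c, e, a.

ΠM(0, 3, 5, 6) = (c OR e OR a) AND (c OR NOT e OR NOT a) AND (NOT c OR e OR NOT a) AND (NOT c OR NOT e OR a)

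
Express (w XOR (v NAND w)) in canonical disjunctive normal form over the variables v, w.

(NOT v AND NOT w) OR (v AND NOT w) OR (v AND w)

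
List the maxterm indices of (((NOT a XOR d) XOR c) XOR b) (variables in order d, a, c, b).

ΠM(1, 2, 4, 7, 8, 11, 13, 14) = (d OR a OR c OR NOT b) AND (d OR a OR NOT c OR b) AND (d OR NOT a OR c OR b) AND (d OR NOT a OR NOT c OR NOT b) AND (NOT d OR a OR c OR b) AND (NOT d OR a OR NOT c OR NOT b) AND (NOT d OR NOT a OR c OR NOT b) AND (NOT d OR NOT a OR NOT c OR b)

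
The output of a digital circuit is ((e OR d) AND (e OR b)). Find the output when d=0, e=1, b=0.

Substituting: ((1 OR 0) AND (1 OR 0))
= 1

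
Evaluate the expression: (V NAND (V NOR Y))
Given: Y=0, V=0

Substituting: (0 NAND (0 NOR 0))
= 1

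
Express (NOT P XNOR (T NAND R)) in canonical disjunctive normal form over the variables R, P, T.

(NOT R AND NOT P AND NOT T) OR (NOT R AND NOT P AND T) OR (R AND NOT P AND NOT T) OR (R AND P AND T)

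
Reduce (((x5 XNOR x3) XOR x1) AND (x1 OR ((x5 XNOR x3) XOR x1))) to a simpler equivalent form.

By absorption (E AND (E OR v) = E):
= ((x5 XNOR x3) XOR x1)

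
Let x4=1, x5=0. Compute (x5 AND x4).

Substituting: (0 AND 1)
= 0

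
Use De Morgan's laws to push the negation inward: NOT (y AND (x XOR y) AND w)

NOT y OR NOT (x XOR y) OR NOT w
De Morgan's: NOT(AND of terms) = OR of negations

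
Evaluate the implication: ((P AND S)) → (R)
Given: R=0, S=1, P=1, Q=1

Antecedent ((P AND S)) = 1; consequent (R) = 0.
1 → 0 = 0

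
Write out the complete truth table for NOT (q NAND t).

q | t | Output
--------------
0 | 0 | 0
0 | 1 | 0
1 | 0 | 0
1 | 1 | 1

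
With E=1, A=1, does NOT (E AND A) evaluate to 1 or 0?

Substituting: NOT (1 AND 1)
= 0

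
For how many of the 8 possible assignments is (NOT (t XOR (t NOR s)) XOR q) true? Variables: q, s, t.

Satisfying assignments: (0,1,0), (1,0,0), (1,0,1), (1,1,1)
Count: 4 out of 8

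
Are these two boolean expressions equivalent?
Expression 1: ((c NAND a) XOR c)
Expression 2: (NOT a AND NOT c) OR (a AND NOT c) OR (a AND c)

Yes, they are equivalent — the two output columns agree on all 4 assignments:
a | c | Expression 1 | Expression 2
-----------------------------------
0 | 0 | 1 | 1
0 | 1 | 0 | 0
1 | 0 | 1 | 1
1 | 1 | 1 | 1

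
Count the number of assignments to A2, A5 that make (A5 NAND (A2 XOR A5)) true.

Satisfying assignments: (0,0), (1,0), (1,1)
Count: 3 out of 4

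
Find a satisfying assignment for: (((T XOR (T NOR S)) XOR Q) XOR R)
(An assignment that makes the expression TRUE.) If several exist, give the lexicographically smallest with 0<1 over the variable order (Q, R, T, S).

Q=0, R=0, T=0, S=0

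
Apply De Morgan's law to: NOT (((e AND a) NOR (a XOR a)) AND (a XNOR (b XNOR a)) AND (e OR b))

NOT ((e AND a) NOR (a XOR a)) OR NOT (a XNOR (b XNOR a)) OR NOT (e OR b)
De Morgan's: NOT(AND of terms) = OR of negations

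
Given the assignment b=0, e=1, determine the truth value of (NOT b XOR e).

Substituting: (NOT 0 XOR 1)
= 0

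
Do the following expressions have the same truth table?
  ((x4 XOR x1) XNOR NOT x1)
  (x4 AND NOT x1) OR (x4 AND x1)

Yes, they are equivalent — the two output columns agree on all 4 assignments:
x4 | x1 | Expression 1 | Expression 2
-------------------------------------
0 | 0 | 0 | 0
0 | 1 | 0 | 0
1 | 0 | 1 | 1
1 | 1 | 1 | 1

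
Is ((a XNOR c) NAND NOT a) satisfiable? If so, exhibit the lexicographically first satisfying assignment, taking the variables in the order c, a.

c=0, a=1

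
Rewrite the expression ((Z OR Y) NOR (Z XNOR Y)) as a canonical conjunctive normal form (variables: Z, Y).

(Z OR Y) AND (Z OR NOT Y) AND (NOT Z OR Y) AND (NOT Z OR NOT Y)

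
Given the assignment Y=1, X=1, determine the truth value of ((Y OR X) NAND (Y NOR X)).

Substituting: ((1 OR 1) NAND (1 NOR 1))
= 1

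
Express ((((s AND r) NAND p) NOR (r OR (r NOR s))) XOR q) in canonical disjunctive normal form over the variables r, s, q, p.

(NOT r AND NOT s AND q AND NOT p) OR (NOT r AND NOT s AND q AND p) OR (NOT r AND s AND q AND NOT p) OR (NOT r AND s AND q AND p) OR (r AND NOT s AND q AND NOT p) OR (r AND NOT s AND q AND p) OR (r AND s AND q AND NOT p) OR (r AND s AND q AND p)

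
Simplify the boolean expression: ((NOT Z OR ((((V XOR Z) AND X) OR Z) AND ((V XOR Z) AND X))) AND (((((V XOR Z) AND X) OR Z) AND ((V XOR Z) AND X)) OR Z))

By distribution ((E OR v) AND (E OR NOT v) = E) then absorption (E AND (E OR v) = E):
= ((V XOR Z) AND X)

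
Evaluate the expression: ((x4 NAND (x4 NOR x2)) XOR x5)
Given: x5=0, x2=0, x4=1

Substituting: ((1 NAND (1 NOR 0)) XOR 0)
= 1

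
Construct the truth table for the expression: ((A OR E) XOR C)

A | E | C | Output
------------------
0 | 0 | 0 | 0
0 | 0 | 1 | 1
0 | 1 | 0 | 1
0 | 1 | 1 | 0
1 | 0 | 0 | 1
1 | 0 | 1 | 0
1 | 1 | 0 | 1
1 | 1 | 1 | 0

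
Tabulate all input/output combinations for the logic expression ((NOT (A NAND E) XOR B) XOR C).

B | A | E | C | Output
----------------------
0 | 0 | 0 | 0 | 0
0 | 0 | 0 | 1 | 1
0 | 0 | 1 | 0 | 0
0 | 0 | 1 | 1 | 1
0 | 1 | 0 | 0 | 0
0 | 1 | 0 | 1 | 1
0 | 1 | 1 | 0 | 1
0 | 1 | 1 | 1 | 0
1 | 0 | 0 | 0 | 1
1 | 0 | 0 | 1 | 0
1 | 0 | 1 | 0 | 1
1 | 0 | 1 | 1 | 0
1 | 1 | 0 | 0 | 1
1 | 1 | 0 | 1 | 0
1 | 1 | 1 | 0 | 0
1 | 1 | 1 | 1 | 1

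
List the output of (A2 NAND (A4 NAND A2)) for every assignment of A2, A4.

A2 | A4 | Output
----------------
0 | 0 | 1
0 | 1 | 1
1 | 0 | 0
1 | 1 | 1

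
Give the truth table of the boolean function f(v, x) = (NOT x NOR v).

v | x | Output
--------------
0 | 0 | 0
0 | 1 | 1
1 | 0 | 0
1 | 1 | 0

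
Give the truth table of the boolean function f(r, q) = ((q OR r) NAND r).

r | q | Output
--------------
0 | 0 | 1
0 | 1 | 1
1 | 0 | 0
1 | 1 | 0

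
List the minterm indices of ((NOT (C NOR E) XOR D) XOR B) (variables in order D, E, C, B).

Σm(1, 2, 4, 6, 8, 11, 13, 15) = (NOT D AND NOT E AND NOT C AND B) OR (NOT D AND NOT E AND C AND NOT B) OR (NOT D AND E AND NOT C AND NOT B) OR (NOT D AND E AND C AND NOT B) OR (D AND NOT E AND NOT C AND NOT B) OR (D AND NOT E AND C AND B) OR (D AND E AND NOT C AND B) OR (D AND E AND C AND B)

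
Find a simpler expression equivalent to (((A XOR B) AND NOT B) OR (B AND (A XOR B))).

By distribution ((E AND v) OR (E AND NOT v) = E):
= (A XOR B)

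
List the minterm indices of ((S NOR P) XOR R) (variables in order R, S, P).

Σm(0, 5, 6, 7) = (NOT R AND NOT S AND NOT P) OR (R AND NOT S AND P) OR (R AND S AND NOT P) OR (R AND S AND P)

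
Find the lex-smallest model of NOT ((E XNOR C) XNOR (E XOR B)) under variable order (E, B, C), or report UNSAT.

E=0, B=0, C=0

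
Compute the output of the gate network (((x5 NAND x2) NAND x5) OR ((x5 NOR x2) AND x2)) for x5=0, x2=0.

Substituting: (((0 NAND 0) NAND 0) OR ((0 NOR 0) AND 0))
= 1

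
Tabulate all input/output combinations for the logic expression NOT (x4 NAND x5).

x4 | x5 | Output
----------------
0 | 0 | 0
0 | 1 | 0
1 | 0 | 0
1 | 1 | 1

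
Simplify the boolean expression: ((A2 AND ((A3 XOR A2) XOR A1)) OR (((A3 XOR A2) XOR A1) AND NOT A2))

By distribution ((E AND v) OR (E AND NOT v) = E):
= ((A3 XOR A2) XOR A1)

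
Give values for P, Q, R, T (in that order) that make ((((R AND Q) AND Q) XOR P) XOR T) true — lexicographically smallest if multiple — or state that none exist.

P=0, Q=0, R=0, T=1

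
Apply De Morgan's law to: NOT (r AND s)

NOT r OR NOT s
De Morgan's: NOT(AND of terms) = OR of negations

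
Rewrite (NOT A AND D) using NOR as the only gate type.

(((A NOR A) NOR (A NOR A)) NOR (D NOR D))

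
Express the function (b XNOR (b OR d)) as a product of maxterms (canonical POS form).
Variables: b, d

ΠM(1) = (b OR NOT d)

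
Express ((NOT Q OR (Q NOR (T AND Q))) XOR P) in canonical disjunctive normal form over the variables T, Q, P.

(NOT T AND NOT Q AND NOT P) OR (NOT T AND Q AND P) OR (T AND NOT Q AND NOT P) OR (T AND Q AND P)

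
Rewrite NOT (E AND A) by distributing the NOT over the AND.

NOT E OR NOT A
De Morgan's: NOT(AND of terms) = OR of negations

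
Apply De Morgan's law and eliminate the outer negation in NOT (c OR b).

NOT c AND NOT b
De Morgan's: NOT(OR of terms) = AND of negations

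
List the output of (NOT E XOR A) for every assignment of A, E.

A | E | Output
--------------
0 | 0 | 1
0 | 1 | 0
1 | 0 | 0
1 | 1 | 1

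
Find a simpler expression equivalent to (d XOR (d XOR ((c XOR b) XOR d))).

By XOR self-cancellation ((E XOR v) XOR v = E):
= ((c XOR b) XOR d)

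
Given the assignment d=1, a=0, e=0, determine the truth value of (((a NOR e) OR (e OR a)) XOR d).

Substituting: (((0 NOR 0) OR (0 OR 0)) XOR 1)
= 0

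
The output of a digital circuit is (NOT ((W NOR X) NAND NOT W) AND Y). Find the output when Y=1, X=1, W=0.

Substituting: (NOT ((0 NOR 1) NAND NOT 0) AND 1)
= 0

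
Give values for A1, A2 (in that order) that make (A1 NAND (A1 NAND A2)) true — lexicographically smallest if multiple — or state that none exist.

A1=0, A2=0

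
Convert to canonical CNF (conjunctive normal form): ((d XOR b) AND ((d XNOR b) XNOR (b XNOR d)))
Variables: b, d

(b OR d) AND (NOT b OR NOT d)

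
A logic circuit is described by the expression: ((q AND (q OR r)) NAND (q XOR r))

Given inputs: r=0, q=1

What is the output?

Substituting: ((1 AND (1 OR 0)) NAND (1 XOR 0))
= 0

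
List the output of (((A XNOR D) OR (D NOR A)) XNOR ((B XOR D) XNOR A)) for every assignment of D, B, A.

D | B | A | Output
------------------
0 | 0 | 0 | 1
0 | 0 | 1 | 1
0 | 1 | 0 | 0
0 | 1 | 1 | 0
1 | 0 | 0 | 1
1 | 0 | 1 | 1
1 | 1 | 0 | 0
1 | 1 | 1 | 0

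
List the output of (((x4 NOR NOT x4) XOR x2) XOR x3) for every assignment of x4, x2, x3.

x4 | x2 | x3 | Output
---------------------
0 | 0 | 0 | 0
0 | 0 | 1 | 1
0 | 1 | 0 | 1
0 | 1 | 1 | 0
1 | 0 | 0 | 0
1 | 0 | 1 | 1
1 | 1 | 0 | 1
1 | 1 | 1 | 0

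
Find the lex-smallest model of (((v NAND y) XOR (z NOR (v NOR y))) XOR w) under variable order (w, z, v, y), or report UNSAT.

w=0, z=0, v=0, y=0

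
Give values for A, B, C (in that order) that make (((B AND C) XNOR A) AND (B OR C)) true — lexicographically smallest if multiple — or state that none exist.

A=0, B=0, C=1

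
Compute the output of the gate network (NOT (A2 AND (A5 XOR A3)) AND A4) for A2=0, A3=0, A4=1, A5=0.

Substituting: (NOT (0 AND (0 XOR 0)) AND 1)
= 1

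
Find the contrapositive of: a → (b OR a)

Contrapositive: NOT (b OR a) → NOT a
Note: A statement and its contrapositive are logically equivalent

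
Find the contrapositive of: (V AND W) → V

Contrapositive: NOT V → NOT (V AND W)
Note: A statement and its contrapositive are logically equivalent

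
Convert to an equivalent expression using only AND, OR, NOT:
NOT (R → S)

R AND NOT S
(Negated implication: NOT(A → B) = A AND NOT B)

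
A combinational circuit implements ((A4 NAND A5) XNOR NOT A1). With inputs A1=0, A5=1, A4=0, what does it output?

Substituting: ((0 NAND 1) XNOR NOT 0)
= 1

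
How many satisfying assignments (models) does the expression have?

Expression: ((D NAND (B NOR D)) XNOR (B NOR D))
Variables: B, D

Satisfying assignments: (0,0)
Count: 1 out of 4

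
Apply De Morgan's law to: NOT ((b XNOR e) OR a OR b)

NOT (b XNOR e) AND NOT a AND NOT b
De Morgan's: NOT(OR of terms) = AND of negations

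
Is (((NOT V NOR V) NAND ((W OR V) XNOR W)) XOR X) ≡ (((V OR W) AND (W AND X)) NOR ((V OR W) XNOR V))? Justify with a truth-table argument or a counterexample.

No. Counterexample: with V=0, W=0, X=0, Expression 1 = 1 but Expression 2 = 0.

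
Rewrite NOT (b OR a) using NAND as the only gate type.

(((b NAND b) NAND (a NAND a)) NAND ((b NAND b) NAND (a NAND a)))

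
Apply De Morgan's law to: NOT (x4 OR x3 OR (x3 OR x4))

NOT x4 AND NOT x3 AND NOT (x3 OR x4)
De Morgan's: NOT(OR of terms) = AND of negations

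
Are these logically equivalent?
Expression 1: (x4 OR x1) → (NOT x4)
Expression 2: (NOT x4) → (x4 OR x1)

No, Converse is not equivalent to original (counterexample: x1=0, x4=0)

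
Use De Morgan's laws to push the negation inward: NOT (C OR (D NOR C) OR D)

NOT C AND NOT (D NOR C) AND NOT D
De Morgan's: NOT(OR of terms) = AND of negations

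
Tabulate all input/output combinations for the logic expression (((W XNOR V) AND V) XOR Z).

V | Z | W | Output
------------------
0 | 0 | 0 | 0
0 | 0 | 1 | 0
0 | 1 | 0 | 1
0 | 1 | 1 | 1
1 | 0 | 0 | 0
1 | 0 | 1 | 1
1 | 1 | 0 | 1
1 | 1 | 1 | 0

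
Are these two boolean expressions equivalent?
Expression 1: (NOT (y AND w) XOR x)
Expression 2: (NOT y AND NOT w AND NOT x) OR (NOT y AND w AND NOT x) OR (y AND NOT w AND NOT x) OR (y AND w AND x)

Yes, they are equivalent — the two output columns agree on all 8 assignments:
y | w | x | Expression 1 | Expression 2
---------------------------------------
0 | 0 | 0 | 1 | 1
0 | 0 | 1 | 0 | 0
0 | 1 | 0 | 1 | 1
0 | 1 | 1 | 0 | 0
1 | 0 | 0 | 1 | 1
1 | 0 | 1 | 0 | 0
1 | 1 | 0 | 0 | 0
1 | 1 | 1 | 1 | 1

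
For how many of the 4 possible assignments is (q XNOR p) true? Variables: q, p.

Satisfying assignments: (0,0), (1,1)
Count: 2 out of 4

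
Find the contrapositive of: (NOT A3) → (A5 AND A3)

Contrapositive: NOT (A5 AND A3) → A3
Note: A statement and its contrapositive are logically equivalent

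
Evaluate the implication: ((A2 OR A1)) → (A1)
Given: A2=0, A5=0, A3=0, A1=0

Antecedent ((A2 OR A1)) = 0; consequent (A1) = 0.
0 → 0 = 1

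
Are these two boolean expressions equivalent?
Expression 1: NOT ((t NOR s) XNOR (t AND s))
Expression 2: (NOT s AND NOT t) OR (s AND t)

Yes, they are equivalent — the two output columns agree on all 4 assignments:
s | t | Expression 1 | Expression 2
-----------------------------------
0 | 0 | 1 | 1
0 | 1 | 0 | 0
1 | 0 | 0 | 0
1 | 1 | 1 | 1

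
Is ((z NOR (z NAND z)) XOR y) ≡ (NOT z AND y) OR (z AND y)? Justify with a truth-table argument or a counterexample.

Yes, they are equivalent — the two output columns agree on all 4 assignments:
z | y | Expression 1 | Expression 2
-----------------------------------
0 | 0 | 0 | 0
0 | 1 | 1 | 1
1 | 0 | 0 | 0
1 | 1 | 1 | 1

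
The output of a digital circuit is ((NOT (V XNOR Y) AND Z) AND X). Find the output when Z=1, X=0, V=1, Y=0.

Substituting: ((NOT (1 XNOR 0) AND 1) AND 0)
= 0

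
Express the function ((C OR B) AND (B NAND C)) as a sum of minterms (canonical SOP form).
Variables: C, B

Σm(1, 2) = (NOT C AND B) OR (C AND NOT B)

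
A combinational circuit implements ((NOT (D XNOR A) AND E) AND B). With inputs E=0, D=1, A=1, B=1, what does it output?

Substituting: ((NOT (1 XNOR 1) AND 0) AND 1)
= 0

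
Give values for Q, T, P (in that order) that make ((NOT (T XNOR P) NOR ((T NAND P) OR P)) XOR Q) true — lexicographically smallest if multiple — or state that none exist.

Q=1, T=0, P=0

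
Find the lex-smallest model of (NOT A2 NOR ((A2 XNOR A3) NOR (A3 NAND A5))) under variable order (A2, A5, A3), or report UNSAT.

A2=1, A5=0, A3=0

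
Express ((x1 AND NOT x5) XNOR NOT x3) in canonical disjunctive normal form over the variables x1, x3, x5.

(NOT x1 AND x3 AND NOT x5) OR (NOT x1 AND x3 AND x5) OR (x1 AND NOT x3 AND NOT x5) OR (x1 AND x3 AND x5)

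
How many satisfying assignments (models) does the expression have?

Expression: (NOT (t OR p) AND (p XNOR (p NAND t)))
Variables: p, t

No assignment satisfies the expression.
Count: 0 out of 4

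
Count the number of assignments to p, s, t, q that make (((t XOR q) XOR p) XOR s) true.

Satisfying assignments: (0,0,0,1), (0,0,1,0), (0,1,0,0), (0,1,1,1), (1,0,0,0), (1,0,1,1), (1,1,0,1), (1,1,1,0)
Count: 8 out of 16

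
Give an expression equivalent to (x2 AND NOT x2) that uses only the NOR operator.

((x2 NOR x2) NOR ((x2 NOR x2) NOR (x2 NOR x2)))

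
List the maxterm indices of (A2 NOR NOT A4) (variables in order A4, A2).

ΠM(0, 1, 3) = (A4 OR A2) AND (A4 OR NOT A2) AND (NOT A4 OR NOT A2)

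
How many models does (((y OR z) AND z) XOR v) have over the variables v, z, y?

Satisfying assignments: (0,1,0), (0,1,1), (1,0,0), (1,0,1)
Count: 4 out of 8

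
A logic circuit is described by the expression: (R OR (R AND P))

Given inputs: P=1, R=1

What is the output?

Substituting: (1 OR (1 AND 1))
= 1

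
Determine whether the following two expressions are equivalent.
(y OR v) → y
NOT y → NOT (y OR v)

Yes, Contrapositive is always equivalent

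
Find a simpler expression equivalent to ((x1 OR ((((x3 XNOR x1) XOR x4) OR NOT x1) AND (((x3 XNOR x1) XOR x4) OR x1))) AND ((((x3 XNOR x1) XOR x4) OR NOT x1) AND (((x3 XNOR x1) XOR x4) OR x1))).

By absorption (E AND (E OR v) = E) then distribution ((E OR v) AND (E OR NOT v) = E):
= ((x3 XNOR x1) XOR x4)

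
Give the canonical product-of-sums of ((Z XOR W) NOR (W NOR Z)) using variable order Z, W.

ΠM(0, 1, 2) = (Z OR W) AND (Z OR NOT W) AND (NOT Z OR W)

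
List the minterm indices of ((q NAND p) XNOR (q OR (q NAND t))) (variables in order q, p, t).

Σm(0, 1, 2, 3, 4, 5) = (NOT q AND NOT p AND NOT t) OR (NOT q AND NOT p AND t) OR (NOT q AND p AND NOT t) OR (NOT q AND p AND t) OR (q AND NOT p AND NOT t) OR (q AND NOT p AND t)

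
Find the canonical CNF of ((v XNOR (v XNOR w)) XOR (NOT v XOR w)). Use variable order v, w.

(NOT v OR w) AND (NOT v OR NOT w)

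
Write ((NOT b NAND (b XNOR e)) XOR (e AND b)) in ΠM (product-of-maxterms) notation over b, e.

ΠM(0, 3) = (b OR e) AND (NOT b OR NOT e)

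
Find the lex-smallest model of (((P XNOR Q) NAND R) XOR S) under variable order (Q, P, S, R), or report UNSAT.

Q=0, P=0, S=0, R=0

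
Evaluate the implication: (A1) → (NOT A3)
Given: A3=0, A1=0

Antecedent (A1) = 0; consequent (NOT A3) = 1.
0 → 1 = 1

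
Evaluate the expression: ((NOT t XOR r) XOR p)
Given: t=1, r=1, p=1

Substituting: ((NOT 1 XOR 1) XOR 1)
= 0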